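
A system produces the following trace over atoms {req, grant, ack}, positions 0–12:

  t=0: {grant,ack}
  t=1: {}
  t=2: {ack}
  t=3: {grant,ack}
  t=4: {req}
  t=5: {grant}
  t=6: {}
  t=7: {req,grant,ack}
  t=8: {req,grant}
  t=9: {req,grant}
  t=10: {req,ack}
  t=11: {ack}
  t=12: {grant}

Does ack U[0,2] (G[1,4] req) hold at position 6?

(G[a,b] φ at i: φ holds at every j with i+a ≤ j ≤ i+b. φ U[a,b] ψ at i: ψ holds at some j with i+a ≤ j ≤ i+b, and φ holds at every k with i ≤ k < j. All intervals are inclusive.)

Holds

Need some j in [6,8] with G[1,4] req, and ack at every k in [6,j-1].
  j=6: G[1,4] req holds; no prefix to check → satisfied.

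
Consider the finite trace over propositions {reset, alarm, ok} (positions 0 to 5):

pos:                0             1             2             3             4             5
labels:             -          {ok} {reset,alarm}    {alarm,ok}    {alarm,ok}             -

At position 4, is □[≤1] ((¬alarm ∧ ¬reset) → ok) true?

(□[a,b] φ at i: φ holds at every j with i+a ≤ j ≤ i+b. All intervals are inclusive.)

Check ((¬alarm ∧ ¬reset) → ok) at every j in [4,5]:
  j=4: antecedent false → ✓
  j=5: antecedent true; consequent false → ✗
Fails at j=5 → formula fails.

False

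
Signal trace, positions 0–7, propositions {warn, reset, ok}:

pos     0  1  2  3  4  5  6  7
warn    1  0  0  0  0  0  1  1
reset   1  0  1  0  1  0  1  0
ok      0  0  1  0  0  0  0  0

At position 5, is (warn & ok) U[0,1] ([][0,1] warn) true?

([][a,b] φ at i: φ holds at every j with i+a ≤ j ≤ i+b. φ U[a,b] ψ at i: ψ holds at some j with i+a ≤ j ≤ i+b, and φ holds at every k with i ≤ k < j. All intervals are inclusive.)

False

Need some j in [5,6] with [][0,1] warn, and (warn & ok) at every k in [5,j-1].
  j=5: [][0,1] warn — fails at 5.
  j=6: [][0,1] warn holds, but (warn & ok) fails at k=5 → not this j.
No j in the window works → until fails.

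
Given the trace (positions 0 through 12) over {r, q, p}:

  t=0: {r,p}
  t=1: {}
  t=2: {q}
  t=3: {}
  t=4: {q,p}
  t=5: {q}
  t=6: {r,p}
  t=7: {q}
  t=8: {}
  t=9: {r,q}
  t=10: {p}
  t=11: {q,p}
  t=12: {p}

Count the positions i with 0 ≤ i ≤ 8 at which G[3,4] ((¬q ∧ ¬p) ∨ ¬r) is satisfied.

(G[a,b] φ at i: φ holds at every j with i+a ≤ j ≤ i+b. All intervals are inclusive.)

Evaluate at each i in [0,8]:
  i=0: ✓ (all of [3,4])
  i=1: ✓ (all of [4,5])
  i=2: ✗ (fails at j=6)
  i=3: ✗ (fails at j=6)
  i=4: ✓ (all of [7,8])
  i=5: ✗ (fails at j=9)
  i=6: ✗ (fails at j=9)
  i=7: ✓ (all of [10,11])
  i=8: ✓ (all of [11,12])
Positions where it holds: {0, 1, 4, 7, 8} → 5.

5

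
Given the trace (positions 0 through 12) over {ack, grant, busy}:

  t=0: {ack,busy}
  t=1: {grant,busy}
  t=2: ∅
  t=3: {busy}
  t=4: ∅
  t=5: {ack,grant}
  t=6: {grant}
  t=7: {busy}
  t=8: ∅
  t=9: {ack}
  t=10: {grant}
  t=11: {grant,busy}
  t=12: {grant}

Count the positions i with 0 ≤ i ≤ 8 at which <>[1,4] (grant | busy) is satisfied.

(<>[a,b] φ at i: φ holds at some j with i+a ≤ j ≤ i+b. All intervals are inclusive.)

9

Evaluate at each i in [0,8]:
  i=0: ✓ (witness j=1)
  i=1: ✓ (witness j=3)
  i=2: ✓ (witness j=3)
  i=3: ✓ (witness j=5)
  i=4: ✓ (witness j=5)
  i=5: ✓ (witness j=6)
  i=6: ✓ (witness j=7)
  i=7: ✓ (witness j=10)
  i=8: ✓ (witness j=10)
Positions where it holds: {0, 1, 2, 3, 4, 5, 6, 7, 8} → 9.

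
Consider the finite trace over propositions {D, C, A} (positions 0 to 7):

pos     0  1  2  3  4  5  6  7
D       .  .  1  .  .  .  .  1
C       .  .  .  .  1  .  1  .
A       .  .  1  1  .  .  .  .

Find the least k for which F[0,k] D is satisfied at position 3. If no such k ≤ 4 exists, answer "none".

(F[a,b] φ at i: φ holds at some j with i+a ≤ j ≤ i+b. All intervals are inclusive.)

Scan j = 3,4,… for D:
  j=3: fails
  j=4: fails
  j=5: fails
  j=6: fails
  j=7: holds
First hit at j=7, so smallest k = 7-3 = 4.

4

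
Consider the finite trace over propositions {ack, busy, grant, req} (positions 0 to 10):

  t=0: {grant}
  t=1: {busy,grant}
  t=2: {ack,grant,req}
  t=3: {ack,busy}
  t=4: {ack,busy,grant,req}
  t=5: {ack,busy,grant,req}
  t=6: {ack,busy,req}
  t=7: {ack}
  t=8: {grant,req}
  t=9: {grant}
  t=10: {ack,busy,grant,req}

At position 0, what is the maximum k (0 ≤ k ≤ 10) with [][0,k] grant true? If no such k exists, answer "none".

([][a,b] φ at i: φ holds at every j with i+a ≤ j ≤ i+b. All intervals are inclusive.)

2

grant must hold from j=0 onward; find where it first fails.
  j=0: holds
  j=1: holds
  j=2: holds
  j=3: fails
Holds on [0,2], so largest k = 2.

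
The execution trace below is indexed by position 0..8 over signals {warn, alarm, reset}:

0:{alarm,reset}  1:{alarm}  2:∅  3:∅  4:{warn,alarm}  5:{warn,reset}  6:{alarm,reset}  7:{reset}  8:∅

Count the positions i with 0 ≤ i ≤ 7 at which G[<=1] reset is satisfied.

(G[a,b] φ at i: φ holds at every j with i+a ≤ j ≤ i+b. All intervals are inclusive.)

Evaluate at each i in [0,7]:
  i=0: ✗ (fails at j=1)
  i=1: ✗ (fails at j=1)
  i=2: ✗ (fails at j=2)
  i=3: ✗ (fails at j=3)
  i=4: ✗ (fails at j=4)
  i=5: ✓ (all of [5,6])
  i=6: ✓ (all of [6,7])
  i=7: ✗ (fails at j=8)
Positions where it holds: {5, 6} → 2.

2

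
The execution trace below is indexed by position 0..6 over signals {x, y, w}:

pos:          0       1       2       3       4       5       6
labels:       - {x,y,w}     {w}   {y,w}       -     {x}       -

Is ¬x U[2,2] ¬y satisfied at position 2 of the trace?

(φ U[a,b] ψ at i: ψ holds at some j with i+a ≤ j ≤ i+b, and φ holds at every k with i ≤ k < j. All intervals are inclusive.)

Yes

Need some j in [4,4] with ¬y, and ¬x at every k in [2,j-1].
  j=4: ¬y holds; ¬x holds at every k in [2,3] → satisfied.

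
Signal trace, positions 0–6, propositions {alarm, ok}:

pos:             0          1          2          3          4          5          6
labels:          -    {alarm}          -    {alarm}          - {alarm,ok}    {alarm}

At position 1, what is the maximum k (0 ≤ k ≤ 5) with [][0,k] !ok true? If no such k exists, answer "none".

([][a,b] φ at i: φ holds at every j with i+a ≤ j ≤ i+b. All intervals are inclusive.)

!ok must hold from j=1 onward; find where it first fails.
  j=1: holds
  j=2: holds
  j=3: holds
  j=4: holds
  j=5: fails
Holds on [1,4], so largest k = 3.

3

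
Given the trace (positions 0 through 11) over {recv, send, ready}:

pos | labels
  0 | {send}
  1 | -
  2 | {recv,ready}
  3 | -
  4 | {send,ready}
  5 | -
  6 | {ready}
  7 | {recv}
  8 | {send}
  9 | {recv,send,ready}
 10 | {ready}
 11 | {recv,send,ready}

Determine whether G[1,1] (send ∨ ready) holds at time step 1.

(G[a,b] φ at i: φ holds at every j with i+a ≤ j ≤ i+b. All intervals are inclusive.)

Holds

Check (send ∨ ready) at every j in [2,2]:
  j=2: true
All positions satisfy it → formula holds.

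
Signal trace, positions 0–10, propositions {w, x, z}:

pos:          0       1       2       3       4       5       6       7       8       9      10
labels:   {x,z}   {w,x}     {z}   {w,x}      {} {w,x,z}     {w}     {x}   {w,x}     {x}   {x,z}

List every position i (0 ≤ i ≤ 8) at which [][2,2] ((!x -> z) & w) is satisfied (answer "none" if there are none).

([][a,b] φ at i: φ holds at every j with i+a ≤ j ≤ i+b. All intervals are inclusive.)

1, 3, 6

Evaluate at each i in [0,8]:
  i=0: ✗ (fails at j=2)
  i=1: ✓ (all of [3,3])
  i=2: ✗ (fails at j=4)
  i=3: ✓ (all of [5,5])
  i=4: ✗ (fails at j=6)
  i=5: ✗ (fails at j=7)
  i=6: ✓ (all of [8,8])
  i=7: ✗ (fails at j=9)
  i=8: ✗ (fails at j=10)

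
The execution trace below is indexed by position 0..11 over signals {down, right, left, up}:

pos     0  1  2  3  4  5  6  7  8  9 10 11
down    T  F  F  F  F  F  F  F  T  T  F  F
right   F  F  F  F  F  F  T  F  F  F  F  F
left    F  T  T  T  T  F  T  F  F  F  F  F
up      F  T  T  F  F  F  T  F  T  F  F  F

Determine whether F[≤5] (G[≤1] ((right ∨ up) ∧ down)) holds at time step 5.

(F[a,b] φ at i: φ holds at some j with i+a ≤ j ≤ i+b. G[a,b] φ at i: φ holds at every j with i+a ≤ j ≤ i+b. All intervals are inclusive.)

Does not hold

Check G[≤1] ((right ∨ up) ∧ down) at each j in [5,10]:
  j=5: fails at 5
  j=6: fails at 6
  j=7: fails at 7
  j=8: fails at 9
  j=9: fails at 9
  j=10: fails at 10
No position in the window satisfies it → formula fails.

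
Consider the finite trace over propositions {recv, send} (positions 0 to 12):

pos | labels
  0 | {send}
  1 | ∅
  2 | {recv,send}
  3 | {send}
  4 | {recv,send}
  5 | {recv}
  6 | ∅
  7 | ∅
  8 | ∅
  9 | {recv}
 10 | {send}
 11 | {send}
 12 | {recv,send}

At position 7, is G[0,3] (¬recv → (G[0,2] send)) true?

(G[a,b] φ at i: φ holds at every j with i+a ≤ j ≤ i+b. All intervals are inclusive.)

False

Check (¬recv → (G[0,2] send)) at every j in [7,10]:
  j=7: antecedent true; consequent fails at 7 → ✗
  j=8: antecedent true; consequent fails at 8 → ✗
  j=9: antecedent false → ✓
  j=10: antecedent true; consequent holds on [10,12] → ✓
Fails at j=7 → formula fails.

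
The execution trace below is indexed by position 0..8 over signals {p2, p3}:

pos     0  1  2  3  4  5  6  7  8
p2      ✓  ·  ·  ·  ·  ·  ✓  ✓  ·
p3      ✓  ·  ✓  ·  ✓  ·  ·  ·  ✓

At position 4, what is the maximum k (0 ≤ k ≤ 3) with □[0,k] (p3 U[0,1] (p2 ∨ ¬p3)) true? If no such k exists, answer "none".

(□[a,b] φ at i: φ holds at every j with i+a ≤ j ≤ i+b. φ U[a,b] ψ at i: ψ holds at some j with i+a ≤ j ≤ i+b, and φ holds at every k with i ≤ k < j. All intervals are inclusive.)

(p3 U[0,1] (p2 ∨ ¬p3)) must hold from j=4 onward; find where it first fails.
  j=4: holds
  j=5: holds
  j=6: holds
  j=7: holds
Holds through j=7; largest k = 3.

3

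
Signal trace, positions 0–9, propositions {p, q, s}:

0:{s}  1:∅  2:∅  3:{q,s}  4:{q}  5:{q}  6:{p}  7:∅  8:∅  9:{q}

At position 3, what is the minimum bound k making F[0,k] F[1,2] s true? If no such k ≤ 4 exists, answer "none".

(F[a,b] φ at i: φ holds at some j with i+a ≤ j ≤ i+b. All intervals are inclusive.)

none

Scan j = 3,4,… for F[1,2] s:
  j=3: fails
  j=4: fails
  j=5: fails
  j=6: fails
  j=7: fails
No j in [3,7] satisfies it → none.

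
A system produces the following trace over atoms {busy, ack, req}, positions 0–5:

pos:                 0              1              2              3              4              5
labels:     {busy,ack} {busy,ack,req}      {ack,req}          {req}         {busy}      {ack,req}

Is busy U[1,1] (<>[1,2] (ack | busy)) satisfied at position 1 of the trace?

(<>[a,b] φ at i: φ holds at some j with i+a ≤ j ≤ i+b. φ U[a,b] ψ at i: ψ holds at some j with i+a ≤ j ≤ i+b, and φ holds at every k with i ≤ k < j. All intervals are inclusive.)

Yes

Need some j in [2,2] with <>[1,2] (ack | busy), and busy at every k in [1,j-1].
  j=2: <>[1,2] (ack | busy) holds; busy holds at every k in [1,1] → satisfied.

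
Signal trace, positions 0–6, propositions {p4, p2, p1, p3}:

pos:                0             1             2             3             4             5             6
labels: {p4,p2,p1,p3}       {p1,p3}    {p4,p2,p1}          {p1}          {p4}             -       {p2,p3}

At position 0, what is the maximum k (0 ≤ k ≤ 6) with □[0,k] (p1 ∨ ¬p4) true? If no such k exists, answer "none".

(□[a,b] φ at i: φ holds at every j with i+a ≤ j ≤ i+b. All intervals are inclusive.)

3

(p1 ∨ ¬p4) must hold from j=0 onward; find where it first fails.
  j=0: holds
  j=1: holds
  j=2: holds
  j=3: holds
  j=4: fails
Holds on [0,3], so largest k = 3.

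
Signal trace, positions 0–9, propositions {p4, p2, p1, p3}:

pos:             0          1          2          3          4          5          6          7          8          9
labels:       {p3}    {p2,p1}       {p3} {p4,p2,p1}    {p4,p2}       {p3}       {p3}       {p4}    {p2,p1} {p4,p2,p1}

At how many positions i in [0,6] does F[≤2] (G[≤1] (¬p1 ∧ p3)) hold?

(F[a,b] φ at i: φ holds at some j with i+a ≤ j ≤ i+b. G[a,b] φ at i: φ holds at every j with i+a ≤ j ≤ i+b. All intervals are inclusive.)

Evaluate at each i in [0,6]:
  i=0: ✗ (none in [0,2])
  i=1: ✗ (none in [1,3])
  i=2: ✗ (none in [2,4])
  i=3: ✓ (witness j=5)
  i=4: ✓ (witness j=5)
  i=5: ✓ (witness j=5)
  i=6: ✗ (none in [6,8])
Positions where it holds: {3, 4, 5} → 3.

3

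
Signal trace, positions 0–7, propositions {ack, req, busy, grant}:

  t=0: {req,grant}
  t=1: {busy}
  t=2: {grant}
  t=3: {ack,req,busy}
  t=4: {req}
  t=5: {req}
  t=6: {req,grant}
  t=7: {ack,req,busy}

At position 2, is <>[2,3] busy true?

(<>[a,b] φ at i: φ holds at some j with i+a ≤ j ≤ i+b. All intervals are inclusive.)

Check busy at each j in [4,5]:
  j=4: false
  j=5: false
No position in the window satisfies it → formula fails.

False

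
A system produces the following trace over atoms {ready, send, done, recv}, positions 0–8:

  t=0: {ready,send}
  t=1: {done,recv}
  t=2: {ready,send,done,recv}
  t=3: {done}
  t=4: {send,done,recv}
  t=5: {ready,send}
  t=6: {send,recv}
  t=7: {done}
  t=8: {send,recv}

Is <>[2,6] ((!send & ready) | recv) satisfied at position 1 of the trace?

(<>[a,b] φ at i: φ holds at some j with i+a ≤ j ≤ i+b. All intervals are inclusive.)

Check ((!send & ready) | recv) at each j in [3,7]:
  j=3: false
  j=4: true
  j=5: false
  j=6: true
  j=7: false
Found at j=4 → formula holds.

Yes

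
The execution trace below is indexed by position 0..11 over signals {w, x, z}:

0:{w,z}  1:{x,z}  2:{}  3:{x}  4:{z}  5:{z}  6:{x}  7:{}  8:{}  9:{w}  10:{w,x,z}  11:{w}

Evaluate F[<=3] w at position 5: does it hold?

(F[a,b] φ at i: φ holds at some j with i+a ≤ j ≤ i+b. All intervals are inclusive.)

No

Check w at each j in [5,8]:
  j=5: false
  j=6: false
  j=7: false
  j=8: false
No position in the window satisfies it → formula fails.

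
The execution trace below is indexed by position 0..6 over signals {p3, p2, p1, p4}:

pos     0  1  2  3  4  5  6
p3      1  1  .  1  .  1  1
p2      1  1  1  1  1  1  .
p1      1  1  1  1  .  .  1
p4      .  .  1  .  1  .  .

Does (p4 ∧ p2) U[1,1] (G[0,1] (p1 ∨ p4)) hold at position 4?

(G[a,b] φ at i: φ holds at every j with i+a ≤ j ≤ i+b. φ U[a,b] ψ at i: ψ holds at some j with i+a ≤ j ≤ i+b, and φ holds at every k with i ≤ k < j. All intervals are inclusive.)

Need some j in [5,5] with G[0,1] (p1 ∨ p4), and (p4 ∧ p2) at every k in [4,j-1].
  j=5: G[0,1] (p1 ∨ p4) — fails at 5.
No j in the window works → until fails.

False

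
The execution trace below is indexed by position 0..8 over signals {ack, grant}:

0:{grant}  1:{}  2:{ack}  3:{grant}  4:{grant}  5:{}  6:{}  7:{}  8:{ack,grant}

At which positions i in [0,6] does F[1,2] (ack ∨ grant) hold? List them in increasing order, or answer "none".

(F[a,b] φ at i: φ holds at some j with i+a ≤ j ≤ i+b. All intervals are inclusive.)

0, 1, 2, 3, 6

Evaluate at each i in [0,6]:
  i=0: ✓ (witness j=2)
  i=1: ✓ (witness j=2)
  i=2: ✓ (witness j=3)
  i=3: ✓ (witness j=4)
  i=4: ✗ (none in [5,6])
  i=5: ✗ (none in [6,7])
  i=6: ✓ (witness j=8)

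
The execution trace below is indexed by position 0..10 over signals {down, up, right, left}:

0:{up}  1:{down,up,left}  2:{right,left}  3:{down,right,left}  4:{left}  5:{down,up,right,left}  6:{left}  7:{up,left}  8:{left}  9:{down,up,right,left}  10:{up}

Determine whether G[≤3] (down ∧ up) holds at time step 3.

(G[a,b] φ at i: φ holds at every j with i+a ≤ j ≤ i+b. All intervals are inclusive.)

No

Check (down ∧ up) at every j in [3,6]:
  j=3: false
  j=4: false
  j=5: true
  j=6: false
Fails at j=3 → formula fails.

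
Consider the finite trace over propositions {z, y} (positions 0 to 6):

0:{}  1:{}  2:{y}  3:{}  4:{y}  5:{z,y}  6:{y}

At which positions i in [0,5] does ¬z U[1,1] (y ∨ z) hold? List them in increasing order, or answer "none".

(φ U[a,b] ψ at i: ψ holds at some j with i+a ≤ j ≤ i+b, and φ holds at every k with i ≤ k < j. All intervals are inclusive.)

Evaluate at each i in [0,5]:
  i=0: ✗ (no rhs in [1,1])
  i=1: ✓ (rhs at j=2; lhs holds on [1,1])
  i=2: ✗ (no rhs in [3,3])
  i=3: ✓ (rhs at j=4; lhs holds on [3,3])
  i=4: ✓ (rhs at j=5; lhs holds on [4,4])
  i=5: ✗ (lhs fails at k=5 before rhs at j=6)

1, 3, 4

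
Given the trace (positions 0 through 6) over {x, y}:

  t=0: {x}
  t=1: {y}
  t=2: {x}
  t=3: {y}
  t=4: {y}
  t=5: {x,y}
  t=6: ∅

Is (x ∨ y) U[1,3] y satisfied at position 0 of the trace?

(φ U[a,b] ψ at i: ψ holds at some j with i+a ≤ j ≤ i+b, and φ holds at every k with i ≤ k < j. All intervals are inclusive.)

True

Need some j in [1,3] with y, and (x ∨ y) at every k in [0,j-1].
  j=1: y holds; (x ∨ y) holds at every k in [0,0] → satisfied.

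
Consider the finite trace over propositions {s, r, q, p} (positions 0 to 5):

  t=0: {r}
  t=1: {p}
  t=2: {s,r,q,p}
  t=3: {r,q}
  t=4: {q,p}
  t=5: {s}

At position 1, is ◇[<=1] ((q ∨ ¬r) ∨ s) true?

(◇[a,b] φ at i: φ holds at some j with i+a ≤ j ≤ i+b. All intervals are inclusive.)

True

Check ((q ∨ ¬r) ∨ s) at each j in [1,2]:
  j=1: true
  j=2: true
Found at j=1 → formula holds.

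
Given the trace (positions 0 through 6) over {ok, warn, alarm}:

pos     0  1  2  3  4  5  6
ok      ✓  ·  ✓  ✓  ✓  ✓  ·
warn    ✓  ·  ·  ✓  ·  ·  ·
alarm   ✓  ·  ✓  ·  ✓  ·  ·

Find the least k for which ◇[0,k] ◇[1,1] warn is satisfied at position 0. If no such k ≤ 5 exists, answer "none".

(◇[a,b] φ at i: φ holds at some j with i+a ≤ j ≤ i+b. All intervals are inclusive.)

2

Scan j = 0,1,… for ◇[1,1] warn:
  j=0: fails
  j=1: fails
  j=2: holds
First hit at j=2, so smallest k = 2-0 = 2.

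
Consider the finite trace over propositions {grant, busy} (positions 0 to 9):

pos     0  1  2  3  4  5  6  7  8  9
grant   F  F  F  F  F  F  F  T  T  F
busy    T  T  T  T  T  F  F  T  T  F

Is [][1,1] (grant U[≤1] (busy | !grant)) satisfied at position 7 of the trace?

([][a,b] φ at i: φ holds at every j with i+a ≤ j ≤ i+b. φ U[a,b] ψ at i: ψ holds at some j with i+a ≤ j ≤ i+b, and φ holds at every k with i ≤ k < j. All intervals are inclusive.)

True

Check (grant U[≤1] (busy | !grant)) at every j in [8,8]:
  j=8: holds
All positions satisfy it → formula holds.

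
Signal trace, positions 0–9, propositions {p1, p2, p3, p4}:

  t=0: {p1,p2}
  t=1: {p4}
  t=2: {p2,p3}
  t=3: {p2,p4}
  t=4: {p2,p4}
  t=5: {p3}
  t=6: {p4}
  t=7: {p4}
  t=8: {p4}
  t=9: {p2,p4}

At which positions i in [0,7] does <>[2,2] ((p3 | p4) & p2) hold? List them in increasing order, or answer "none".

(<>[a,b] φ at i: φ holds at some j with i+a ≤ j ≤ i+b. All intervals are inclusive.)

0, 1, 2, 7

Evaluate at each i in [0,7]:
  i=0: ✓ (witness j=2)
  i=1: ✓ (witness j=3)
  i=2: ✓ (witness j=4)
  i=3: ✗ (none in [5,5])
  i=4: ✗ (none in [6,6])
  i=5: ✗ (none in [7,7])
  i=6: ✗ (none in [8,8])
  i=7: ✓ (witness j=9)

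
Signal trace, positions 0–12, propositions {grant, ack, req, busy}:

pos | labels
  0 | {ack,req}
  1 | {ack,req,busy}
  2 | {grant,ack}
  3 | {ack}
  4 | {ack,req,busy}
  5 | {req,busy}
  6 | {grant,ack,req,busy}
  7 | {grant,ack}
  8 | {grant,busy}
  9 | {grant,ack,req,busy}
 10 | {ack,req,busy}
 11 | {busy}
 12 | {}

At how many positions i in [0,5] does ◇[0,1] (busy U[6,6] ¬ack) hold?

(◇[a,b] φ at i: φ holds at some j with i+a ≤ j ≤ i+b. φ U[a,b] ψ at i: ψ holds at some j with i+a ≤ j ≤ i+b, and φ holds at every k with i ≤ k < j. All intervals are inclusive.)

Evaluate at each i in [0,5]:
  i=0: ✗ (none in [0,1])
  i=1: ✗ (none in [1,2])
  i=2: ✗ (none in [2,3])
  i=3: ✗ (none in [3,4])
  i=4: ✗ (none in [4,5])
  i=5: ✗ (none in [5,6])
Positions where it holds: {} → 0.

0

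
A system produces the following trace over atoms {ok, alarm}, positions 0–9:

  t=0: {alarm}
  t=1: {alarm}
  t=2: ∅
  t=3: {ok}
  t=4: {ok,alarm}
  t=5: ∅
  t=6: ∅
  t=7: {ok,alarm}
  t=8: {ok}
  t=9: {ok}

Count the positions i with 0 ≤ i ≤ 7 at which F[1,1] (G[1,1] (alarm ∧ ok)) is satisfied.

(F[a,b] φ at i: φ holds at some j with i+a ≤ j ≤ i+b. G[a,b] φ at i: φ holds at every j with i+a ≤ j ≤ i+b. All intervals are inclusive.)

Evaluate at each i in [0,7]:
  i=0: ✗ (none in [1,1])
  i=1: ✗ (none in [2,2])
  i=2: ✓ (witness j=3)
  i=3: ✗ (none in [4,4])
  i=4: ✗ (none in [5,5])
  i=5: ✓ (witness j=6)
  i=6: ✗ (none in [7,7])
  i=7: ✗ (none in [8,8])
Positions where it holds: {2, 5} → 2.

2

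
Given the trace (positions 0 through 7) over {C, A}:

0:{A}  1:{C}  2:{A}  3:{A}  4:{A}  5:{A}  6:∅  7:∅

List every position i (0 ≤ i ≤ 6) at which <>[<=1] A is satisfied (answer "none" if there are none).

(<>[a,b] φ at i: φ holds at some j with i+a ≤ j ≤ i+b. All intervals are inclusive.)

0, 1, 2, 3, 4, 5

Evaluate at each i in [0,6]:
  i=0: ✓ (witness j=0)
  i=1: ✓ (witness j=2)
  i=2: ✓ (witness j=2)
  i=3: ✓ (witness j=3)
  i=4: ✓ (witness j=4)
  i=5: ✓ (witness j=5)
  i=6: ✗ (none in [6,7])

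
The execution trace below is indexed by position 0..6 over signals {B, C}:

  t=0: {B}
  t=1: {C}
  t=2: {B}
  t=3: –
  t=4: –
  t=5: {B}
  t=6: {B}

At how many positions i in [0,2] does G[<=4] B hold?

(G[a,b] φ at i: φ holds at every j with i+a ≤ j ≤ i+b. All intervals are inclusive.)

0

Evaluate at each i in [0,2]:
  i=0: ✗ (fails at j=1)
  i=1: ✗ (fails at j=1)
  i=2: ✗ (fails at j=3)
Positions where it holds: {} → 0.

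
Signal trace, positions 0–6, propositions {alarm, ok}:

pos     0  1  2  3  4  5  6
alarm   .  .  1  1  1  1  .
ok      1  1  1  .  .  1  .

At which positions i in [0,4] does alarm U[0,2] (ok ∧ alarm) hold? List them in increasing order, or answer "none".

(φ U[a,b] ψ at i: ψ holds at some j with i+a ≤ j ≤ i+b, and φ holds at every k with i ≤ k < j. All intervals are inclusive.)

Evaluate at each i in [0,4]:
  i=0: ✗ (lhs fails at k=0 before rhs at j=2)
  i=1: ✗ (lhs fails at k=1 before rhs at j=2)
  i=2: ✓ (rhs at j=2)
  i=3: ✓ (rhs at j=5; lhs holds on [3,4])
  i=4: ✓ (rhs at j=5; lhs holds on [4,4])

2, 3, 4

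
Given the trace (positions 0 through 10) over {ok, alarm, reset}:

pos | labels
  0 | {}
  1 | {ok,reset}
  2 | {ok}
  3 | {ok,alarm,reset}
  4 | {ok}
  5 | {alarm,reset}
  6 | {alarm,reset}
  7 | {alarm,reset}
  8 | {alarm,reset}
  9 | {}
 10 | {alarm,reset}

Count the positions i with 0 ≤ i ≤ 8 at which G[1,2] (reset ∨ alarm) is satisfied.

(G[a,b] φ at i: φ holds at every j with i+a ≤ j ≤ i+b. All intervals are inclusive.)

3

Evaluate at each i in [0,8]:
  i=0: ✗ (fails at j=2)
  i=1: ✗ (fails at j=2)
  i=2: ✗ (fails at j=4)
  i=3: ✗ (fails at j=4)
  i=4: ✓ (all of [5,6])
  i=5: ✓ (all of [6,7])
  i=6: ✓ (all of [7,8])
  i=7: ✗ (fails at j=9)
  i=8: ✗ (fails at j=9)
Positions where it holds: {4, 5, 6} → 3.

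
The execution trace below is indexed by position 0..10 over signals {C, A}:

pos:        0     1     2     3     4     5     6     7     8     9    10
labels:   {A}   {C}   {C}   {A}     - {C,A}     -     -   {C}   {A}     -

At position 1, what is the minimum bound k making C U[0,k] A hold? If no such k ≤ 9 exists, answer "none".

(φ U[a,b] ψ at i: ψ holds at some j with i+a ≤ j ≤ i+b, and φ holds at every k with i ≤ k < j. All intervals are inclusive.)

2

Need earliest j ≥ 1 with A, and C at every k in [1,j-1].
  j=1: rhs fails.
  j=2: rhs fails.
  j=3: rhs holds; lhs holds on [1,2]. k = 2.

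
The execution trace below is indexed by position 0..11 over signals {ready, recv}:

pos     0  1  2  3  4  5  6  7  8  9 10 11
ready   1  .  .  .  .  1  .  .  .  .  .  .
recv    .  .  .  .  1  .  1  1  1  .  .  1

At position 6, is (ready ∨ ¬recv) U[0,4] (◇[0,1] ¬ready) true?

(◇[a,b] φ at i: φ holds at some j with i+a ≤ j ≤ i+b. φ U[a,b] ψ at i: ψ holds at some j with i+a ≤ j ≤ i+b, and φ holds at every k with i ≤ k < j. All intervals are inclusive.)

Yes

Need some j in [6,10] with ◇[0,1] ¬ready, and (ready ∨ ¬recv) at every k in [6,j-1].
  j=6: ◇[0,1] ¬ready holds; no prefix to check → satisfied.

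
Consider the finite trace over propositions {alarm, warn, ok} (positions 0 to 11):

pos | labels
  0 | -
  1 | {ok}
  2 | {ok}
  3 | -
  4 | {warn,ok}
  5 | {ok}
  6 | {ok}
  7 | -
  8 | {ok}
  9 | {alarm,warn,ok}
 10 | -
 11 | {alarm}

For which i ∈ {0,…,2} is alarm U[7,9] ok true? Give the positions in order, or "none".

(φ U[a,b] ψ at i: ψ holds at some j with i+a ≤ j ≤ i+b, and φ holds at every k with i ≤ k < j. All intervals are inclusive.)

none

Evaluate at each i in [0,2]:
  i=0: ✗ (lhs fails at k=0 before rhs at j=8)
  i=1: ✗ (lhs fails at k=1 before rhs at j=8)
  i=2: ✗ (lhs fails at k=2 before rhs at j=9)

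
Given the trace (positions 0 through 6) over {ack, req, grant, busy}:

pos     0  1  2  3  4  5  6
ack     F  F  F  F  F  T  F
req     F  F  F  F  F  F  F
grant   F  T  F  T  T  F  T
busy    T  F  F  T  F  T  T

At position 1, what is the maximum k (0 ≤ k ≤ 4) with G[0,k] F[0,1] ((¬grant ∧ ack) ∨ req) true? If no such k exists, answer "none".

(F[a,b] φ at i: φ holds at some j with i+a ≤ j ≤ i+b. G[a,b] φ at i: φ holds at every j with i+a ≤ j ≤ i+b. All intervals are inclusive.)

F[0,1] ((¬grant ∧ ack) ∨ req) must hold from j=1 onward; find where it first fails.
  j=1: fails → no k works.

none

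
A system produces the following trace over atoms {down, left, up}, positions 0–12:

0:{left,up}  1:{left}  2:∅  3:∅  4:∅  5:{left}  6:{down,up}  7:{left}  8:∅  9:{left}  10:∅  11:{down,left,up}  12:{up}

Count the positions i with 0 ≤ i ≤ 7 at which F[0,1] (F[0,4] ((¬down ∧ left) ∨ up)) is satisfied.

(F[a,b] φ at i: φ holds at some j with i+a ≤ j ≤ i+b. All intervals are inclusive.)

8

Evaluate at each i in [0,7]:
  i=0: ✓ (witness j=0)
  i=1: ✓ (witness j=1)
  i=2: ✓ (witness j=2)
  i=3: ✓ (witness j=3)
  i=4: ✓ (witness j=4)
  i=5: ✓ (witness j=5)
  i=6: ✓ (witness j=6)
  i=7: ✓ (witness j=7)
Positions where it holds: {0, 1, 2, 3, 4, 5, 6, 7} → 8.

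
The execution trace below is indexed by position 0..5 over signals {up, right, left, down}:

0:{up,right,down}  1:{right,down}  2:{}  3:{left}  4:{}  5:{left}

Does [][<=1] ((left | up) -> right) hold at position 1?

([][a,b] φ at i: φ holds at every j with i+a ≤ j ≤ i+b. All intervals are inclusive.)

Yes

Check ((left | up) -> right) at every j in [1,2]:
  j=1: antecedent false → ✓
  j=2: antecedent false → ✓
All positions satisfy it → formula holds.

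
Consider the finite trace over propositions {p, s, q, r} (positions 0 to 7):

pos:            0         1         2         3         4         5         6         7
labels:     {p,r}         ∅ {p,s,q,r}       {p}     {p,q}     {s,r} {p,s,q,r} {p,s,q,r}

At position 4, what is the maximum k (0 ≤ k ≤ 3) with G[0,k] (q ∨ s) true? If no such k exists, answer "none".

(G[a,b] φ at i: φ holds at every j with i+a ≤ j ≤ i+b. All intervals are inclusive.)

(q ∨ s) must hold from j=4 onward; find where it first fails.
  j=4: holds
  j=5: holds
  j=6: holds
  j=7: holds
Holds through j=7; largest k = 3.

3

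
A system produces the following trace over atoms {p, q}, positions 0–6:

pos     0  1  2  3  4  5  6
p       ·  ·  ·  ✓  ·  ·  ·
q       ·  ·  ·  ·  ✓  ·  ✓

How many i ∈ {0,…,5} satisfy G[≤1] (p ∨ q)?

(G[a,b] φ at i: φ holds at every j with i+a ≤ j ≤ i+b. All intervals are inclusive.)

Evaluate at each i in [0,5]:
  i=0: ✗ (fails at j=0)
  i=1: ✗ (fails at j=1)
  i=2: ✗ (fails at j=2)
  i=3: ✓ (all of [3,4])
  i=4: ✗ (fails at j=5)
  i=5: ✗ (fails at j=5)
Positions where it holds: {3} → 1.

1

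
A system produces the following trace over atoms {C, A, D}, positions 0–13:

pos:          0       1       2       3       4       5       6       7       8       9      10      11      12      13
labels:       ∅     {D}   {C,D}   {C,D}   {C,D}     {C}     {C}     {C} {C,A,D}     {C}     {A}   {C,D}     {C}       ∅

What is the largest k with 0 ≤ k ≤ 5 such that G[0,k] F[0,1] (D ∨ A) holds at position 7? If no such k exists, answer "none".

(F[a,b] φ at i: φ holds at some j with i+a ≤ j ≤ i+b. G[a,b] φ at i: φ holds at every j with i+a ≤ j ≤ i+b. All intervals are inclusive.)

4

F[0,1] (D ∨ A) must hold from j=7 onward; find where it first fails.
  j=7: holds
  j=8: holds
  j=9: holds
  j=10: holds
  j=11: holds
  j=12: fails
Holds on [7,11], so largest k = 4.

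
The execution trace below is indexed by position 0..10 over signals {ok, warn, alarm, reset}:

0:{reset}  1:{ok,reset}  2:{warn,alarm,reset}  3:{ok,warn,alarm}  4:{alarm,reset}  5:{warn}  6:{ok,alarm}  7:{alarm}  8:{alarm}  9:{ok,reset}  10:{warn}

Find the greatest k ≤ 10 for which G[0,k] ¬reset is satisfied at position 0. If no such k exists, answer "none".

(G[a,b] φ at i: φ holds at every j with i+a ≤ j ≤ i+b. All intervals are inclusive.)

¬reset must hold from j=0 onward; find where it first fails.
  j=0: fails → no k works.

none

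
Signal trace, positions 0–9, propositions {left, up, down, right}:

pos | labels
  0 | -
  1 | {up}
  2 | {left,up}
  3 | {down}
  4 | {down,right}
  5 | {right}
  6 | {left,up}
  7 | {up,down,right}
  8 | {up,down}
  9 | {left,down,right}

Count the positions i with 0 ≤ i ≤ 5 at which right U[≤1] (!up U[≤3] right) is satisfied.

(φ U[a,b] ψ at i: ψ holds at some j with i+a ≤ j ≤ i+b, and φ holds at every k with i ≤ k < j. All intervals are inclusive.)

Evaluate at each i in [0,5]:
  i=0: ✗ (no rhs in [0,1])
  i=1: ✗ (no rhs in [1,2])
  i=2: ✗ (lhs fails at k=2 before rhs at j=3)
  i=3: ✓ (rhs at j=3)
  i=4: ✓ (rhs at j=4)
  i=5: ✓ (rhs at j=5)
Positions where it holds: {3, 4, 5} → 3.

3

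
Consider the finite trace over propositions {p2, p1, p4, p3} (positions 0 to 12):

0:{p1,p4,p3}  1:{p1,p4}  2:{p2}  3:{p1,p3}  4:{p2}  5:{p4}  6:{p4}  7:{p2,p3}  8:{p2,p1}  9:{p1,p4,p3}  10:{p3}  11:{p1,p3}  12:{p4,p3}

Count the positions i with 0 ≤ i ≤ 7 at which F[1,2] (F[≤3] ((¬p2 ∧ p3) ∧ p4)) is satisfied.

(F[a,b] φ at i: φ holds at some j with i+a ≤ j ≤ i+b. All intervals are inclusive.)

4

Evaluate at each i in [0,7]:
  i=0: ✗ (none in [1,2])
  i=1: ✗ (none in [2,3])
  i=2: ✗ (none in [3,4])
  i=3: ✗ (none in [4,5])
  i=4: ✓ (witness j=6)
  i=5: ✓ (witness j=6)
  i=6: ✓ (witness j=7)
  i=7: ✓ (witness j=8)
Positions where it holds: {4, 5, 6, 7} → 4.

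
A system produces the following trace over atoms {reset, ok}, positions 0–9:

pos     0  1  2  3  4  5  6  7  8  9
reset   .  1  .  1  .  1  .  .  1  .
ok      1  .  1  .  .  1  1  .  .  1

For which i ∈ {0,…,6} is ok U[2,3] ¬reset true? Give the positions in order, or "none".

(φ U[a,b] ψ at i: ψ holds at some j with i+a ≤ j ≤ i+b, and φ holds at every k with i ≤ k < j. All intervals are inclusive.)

Evaluate at each i in [0,6]:
  i=0: ✗ (lhs fails at k=1 before rhs at j=2)
  i=1: ✗ (lhs fails at k=1 before rhs at j=4)
  i=2: ✗ (lhs fails at k=3 before rhs at j=4)
  i=3: ✗ (lhs fails at k=3 before rhs at j=6)
  i=4: ✗ (lhs fails at k=4 before rhs at j=6)
  i=5: ✓ (rhs at j=7; lhs holds on [5,6])
  i=6: ✗ (lhs fails at k=7 before rhs at j=9)

5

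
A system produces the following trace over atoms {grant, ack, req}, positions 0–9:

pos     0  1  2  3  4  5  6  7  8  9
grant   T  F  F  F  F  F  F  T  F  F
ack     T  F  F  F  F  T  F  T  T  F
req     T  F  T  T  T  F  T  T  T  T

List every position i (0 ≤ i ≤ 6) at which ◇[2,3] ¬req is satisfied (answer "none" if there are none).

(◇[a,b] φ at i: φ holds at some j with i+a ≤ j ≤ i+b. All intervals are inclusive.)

2, 3

Evaluate at each i in [0,6]:
  i=0: ✗ (none in [2,3])
  i=1: ✗ (none in [3,4])
  i=2: ✓ (witness j=5)
  i=3: ✓ (witness j=5)
  i=4: ✗ (none in [6,7])
  i=5: ✗ (none in [7,8])
  i=6: ✗ (none in [8,9])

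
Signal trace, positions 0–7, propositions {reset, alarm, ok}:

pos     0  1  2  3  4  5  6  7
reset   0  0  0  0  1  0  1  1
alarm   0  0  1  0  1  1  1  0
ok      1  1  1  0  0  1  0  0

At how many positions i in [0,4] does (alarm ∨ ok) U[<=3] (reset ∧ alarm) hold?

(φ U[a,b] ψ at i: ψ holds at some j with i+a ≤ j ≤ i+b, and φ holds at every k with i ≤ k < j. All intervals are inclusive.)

Evaluate at each i in [0,4]:
  i=0: ✗ (no rhs in [0,3])
  i=1: ✗ (lhs fails at k=3 before rhs at j=4)
  i=2: ✗ (lhs fails at k=3 before rhs at j=4)
  i=3: ✗ (lhs fails at k=3 before rhs at j=4)
  i=4: ✓ (rhs at j=4)
Positions where it holds: {4} → 1.

1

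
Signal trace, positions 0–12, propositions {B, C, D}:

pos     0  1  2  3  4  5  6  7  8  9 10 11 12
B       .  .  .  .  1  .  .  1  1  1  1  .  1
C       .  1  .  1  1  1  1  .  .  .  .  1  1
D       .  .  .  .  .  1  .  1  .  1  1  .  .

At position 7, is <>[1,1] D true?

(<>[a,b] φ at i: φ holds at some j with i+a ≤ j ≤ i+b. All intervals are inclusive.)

Check D at each j in [8,8]:
  j=8: false
No position in the window satisfies it → formula fails.

False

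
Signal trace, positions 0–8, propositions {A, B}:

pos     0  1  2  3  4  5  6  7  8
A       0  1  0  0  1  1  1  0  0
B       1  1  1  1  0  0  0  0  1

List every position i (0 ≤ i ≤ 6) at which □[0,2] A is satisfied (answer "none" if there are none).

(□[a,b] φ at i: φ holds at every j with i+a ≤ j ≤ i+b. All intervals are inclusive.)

Evaluate at each i in [0,6]:
  i=0: ✗ (fails at j=0)
  i=1: ✗ (fails at j=2)
  i=2: ✗ (fails at j=2)
  i=3: ✗ (fails at j=3)
  i=4: ✓ (all of [4,6])
  i=5: ✗ (fails at j=7)
  i=6: ✗ (fails at j=7)

4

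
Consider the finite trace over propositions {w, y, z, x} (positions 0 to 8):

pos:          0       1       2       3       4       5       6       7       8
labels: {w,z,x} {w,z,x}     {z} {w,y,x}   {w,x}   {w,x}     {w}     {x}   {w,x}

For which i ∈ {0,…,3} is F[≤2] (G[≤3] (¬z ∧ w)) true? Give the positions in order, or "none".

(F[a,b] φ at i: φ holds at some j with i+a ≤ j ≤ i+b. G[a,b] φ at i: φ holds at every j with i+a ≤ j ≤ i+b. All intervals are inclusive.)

1, 2, 3

Evaluate at each i in [0,3]:
  i=0: ✗ (none in [0,2])
  i=1: ✓ (witness j=3)
  i=2: ✓ (witness j=3)
  i=3: ✓ (witness j=3)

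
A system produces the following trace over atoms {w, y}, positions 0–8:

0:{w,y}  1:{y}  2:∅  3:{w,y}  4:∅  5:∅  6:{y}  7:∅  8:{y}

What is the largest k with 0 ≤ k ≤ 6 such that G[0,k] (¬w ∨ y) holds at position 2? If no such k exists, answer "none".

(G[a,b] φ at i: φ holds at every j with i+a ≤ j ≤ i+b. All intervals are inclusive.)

(¬w ∨ y) must hold from j=2 onward; find where it first fails.
  j=2: holds
  j=3: holds
  j=4: holds
  j=5: holds
  j=6: holds
  j=7: holds
  j=8: holds
Holds through j=8; largest k = 6.

6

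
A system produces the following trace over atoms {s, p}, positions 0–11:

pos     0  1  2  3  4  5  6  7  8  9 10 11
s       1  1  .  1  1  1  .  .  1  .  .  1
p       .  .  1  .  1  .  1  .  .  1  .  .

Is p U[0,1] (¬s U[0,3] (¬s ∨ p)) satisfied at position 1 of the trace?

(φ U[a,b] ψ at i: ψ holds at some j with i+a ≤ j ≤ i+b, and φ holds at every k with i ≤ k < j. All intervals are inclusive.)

Need some j in [1,2] with (¬s U[0,3] (¬s ∨ p)), and p at every k in [1,j-1].
  j=1: (¬s U[0,3] (¬s ∨ p)) — fails.
  j=2: (¬s U[0,3] (¬s ∨ p)) holds, but p fails at k=1 → not this j.
No j in the window works → until fails.

No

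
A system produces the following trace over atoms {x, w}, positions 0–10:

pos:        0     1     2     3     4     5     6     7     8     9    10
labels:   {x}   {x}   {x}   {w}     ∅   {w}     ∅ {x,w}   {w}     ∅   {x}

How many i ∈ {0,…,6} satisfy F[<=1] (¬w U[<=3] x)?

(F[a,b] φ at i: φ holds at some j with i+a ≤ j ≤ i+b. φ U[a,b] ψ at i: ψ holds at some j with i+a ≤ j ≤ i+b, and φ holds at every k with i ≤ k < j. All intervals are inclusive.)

Evaluate at each i in [0,6]:
  i=0: ✓ (witness j=0)
  i=1: ✓ (witness j=1)
  i=2: ✓ (witness j=2)
  i=3: ✗ (none in [3,4])
  i=4: ✗ (none in [4,5])
  i=5: ✓ (witness j=6)
  i=6: ✓ (witness j=6)
Positions where it holds: {0, 1, 2, 5, 6} → 5.

5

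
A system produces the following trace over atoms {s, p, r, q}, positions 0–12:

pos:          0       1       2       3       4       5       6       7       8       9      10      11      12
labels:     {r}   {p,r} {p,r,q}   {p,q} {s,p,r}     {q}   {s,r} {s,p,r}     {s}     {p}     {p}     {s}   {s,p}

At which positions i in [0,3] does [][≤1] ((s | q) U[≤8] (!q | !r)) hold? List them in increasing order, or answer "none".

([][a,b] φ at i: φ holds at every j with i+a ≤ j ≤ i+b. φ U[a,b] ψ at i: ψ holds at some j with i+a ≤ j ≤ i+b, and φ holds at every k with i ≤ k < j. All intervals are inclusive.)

0, 1, 2, 3

Evaluate at each i in [0,3]:
  i=0: ✓ (all of [0,1])
  i=1: ✓ (all of [1,2])
  i=2: ✓ (all of [2,3])
  i=3: ✓ (all of [3,4])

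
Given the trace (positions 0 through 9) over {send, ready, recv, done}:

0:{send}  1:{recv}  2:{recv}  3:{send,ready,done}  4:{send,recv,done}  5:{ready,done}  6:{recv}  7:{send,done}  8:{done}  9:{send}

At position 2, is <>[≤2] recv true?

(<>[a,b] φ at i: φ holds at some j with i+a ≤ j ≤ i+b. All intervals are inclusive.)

True

Check recv at each j in [2,4]:
  j=2: true
  j=3: false
  j=4: true
Found at j=2 → formula holds.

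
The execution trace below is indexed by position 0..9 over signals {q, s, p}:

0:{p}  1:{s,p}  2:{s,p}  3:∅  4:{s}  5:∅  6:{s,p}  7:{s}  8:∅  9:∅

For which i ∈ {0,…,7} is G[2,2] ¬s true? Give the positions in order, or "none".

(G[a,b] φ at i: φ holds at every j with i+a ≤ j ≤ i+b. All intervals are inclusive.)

1, 3, 6, 7

Evaluate at each i in [0,7]:
  i=0: ✗ (fails at j=2)
  i=1: ✓ (all of [3,3])
  i=2: ✗ (fails at j=4)
  i=3: ✓ (all of [5,5])
  i=4: ✗ (fails at j=6)
  i=5: ✗ (fails at j=7)
  i=6: ✓ (all of [8,8])
  i=7: ✓ (all of [9,9])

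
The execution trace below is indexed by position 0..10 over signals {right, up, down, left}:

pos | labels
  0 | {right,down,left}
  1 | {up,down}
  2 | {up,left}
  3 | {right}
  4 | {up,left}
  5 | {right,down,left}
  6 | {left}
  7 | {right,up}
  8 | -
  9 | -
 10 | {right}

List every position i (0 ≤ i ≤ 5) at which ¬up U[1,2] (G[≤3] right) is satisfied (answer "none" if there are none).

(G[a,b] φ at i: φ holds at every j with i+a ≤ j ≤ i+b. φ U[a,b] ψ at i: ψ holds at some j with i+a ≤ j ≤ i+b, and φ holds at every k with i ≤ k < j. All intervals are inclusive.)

none

Evaluate at each i in [0,5]:
  i=0: ✗ (no rhs in [1,2])
  i=1: ✗ (no rhs in [2,3])
  i=2: ✗ (no rhs in [3,4])
  i=3: ✗ (no rhs in [4,5])
  i=4: ✗ (no rhs in [5,6])
  i=5: ✗ (no rhs in [6,7])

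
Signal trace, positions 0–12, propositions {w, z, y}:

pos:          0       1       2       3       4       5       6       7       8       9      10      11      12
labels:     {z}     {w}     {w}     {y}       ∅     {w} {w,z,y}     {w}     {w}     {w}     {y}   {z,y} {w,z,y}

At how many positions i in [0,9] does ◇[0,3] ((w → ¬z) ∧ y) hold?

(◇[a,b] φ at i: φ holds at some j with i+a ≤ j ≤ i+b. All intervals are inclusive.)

Evaluate at each i in [0,9]:
  i=0: ✓ (witness j=3)
  i=1: ✓ (witness j=3)
  i=2: ✓ (witness j=3)
  i=3: ✓ (witness j=3)
  i=4: ✗ (none in [4,7])
  i=5: ✗ (none in [5,8])
  i=6: ✗ (none in [6,9])
  i=7: ✓ (witness j=10)
  i=8: ✓ (witness j=10)
  i=9: ✓ (witness j=10)
Positions where it holds: {0, 1, 2, 3, 7, 8, 9} → 7.

7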